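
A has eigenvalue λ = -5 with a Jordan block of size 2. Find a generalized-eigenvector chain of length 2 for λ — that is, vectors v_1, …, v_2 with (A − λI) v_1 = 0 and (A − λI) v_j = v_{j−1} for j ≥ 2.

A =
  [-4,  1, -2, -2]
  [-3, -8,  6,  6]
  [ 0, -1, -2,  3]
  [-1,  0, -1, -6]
A Jordan chain for λ = -5 of length 2:
v_1 = (1, -3, 0, -1)ᵀ
v_2 = (1, 0, 0, 0)ᵀ

Let N = A − (-5)·I. We want v_2 with N^2 v_2 = 0 but N^1 v_2 ≠ 0; then v_{j-1} := N · v_j for j = 2, …, 2.

Pick v_2 = (1, 0, 0, 0)ᵀ.
Then v_1 = N · v_2 = (1, -3, 0, -1)ᵀ.

Sanity check: (A − (-5)·I) v_1 = (0, 0, 0, 0)ᵀ = 0. ✓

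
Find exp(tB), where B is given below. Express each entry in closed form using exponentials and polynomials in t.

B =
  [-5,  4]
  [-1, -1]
e^{tB} =
  [-2*t*exp(-3*t) + exp(-3*t), 4*t*exp(-3*t)]
  [-t*exp(-3*t), 2*t*exp(-3*t) + exp(-3*t)]

Strategy: write B = P · J · P⁻¹ where J is a Jordan canonical form, so e^{tB} = P · e^{tJ} · P⁻¹, and e^{tJ} can be computed block-by-block.

B has Jordan form
J =
  [-3,  1]
  [ 0, -3]
(up to reordering of blocks).

Per-block formulas:
  For a 2×2 Jordan block J_2(-3): exp(t · J_2(-3)) = e^(-3t)·(I + t·N), where N is the 2×2 nilpotent shift.

After assembling e^{tJ} and conjugating by P, we get:

e^{tB} =
  [-2*t*exp(-3*t) + exp(-3*t), 4*t*exp(-3*t)]
  [-t*exp(-3*t), 2*t*exp(-3*t) + exp(-3*t)]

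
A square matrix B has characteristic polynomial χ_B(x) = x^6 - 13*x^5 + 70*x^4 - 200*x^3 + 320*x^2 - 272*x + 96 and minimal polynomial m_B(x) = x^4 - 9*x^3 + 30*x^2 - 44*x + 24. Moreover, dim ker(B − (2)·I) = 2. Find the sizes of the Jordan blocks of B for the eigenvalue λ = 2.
Block sizes for λ = 2: [3, 2]

Step 1 — from the characteristic polynomial, algebraic multiplicity of λ = 2 is 5. From dim ker(B − (2)·I) = 2, there are exactly 2 Jordan blocks for λ = 2.
Step 2 — from the minimal polynomial, the factor (x − 2)^3 tells us the largest block for λ = 2 has size 3.
Step 3 — with total size 5, 2 blocks, and largest block 3, the block sizes (in nonincreasing order) are [3, 2].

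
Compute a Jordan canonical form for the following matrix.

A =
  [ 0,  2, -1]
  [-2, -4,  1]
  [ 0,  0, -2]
J_2(-2) ⊕ J_1(-2)

The characteristic polynomial is
  det(x·I − A) = x^3 + 6*x^2 + 12*x + 8 = (x + 2)^3

Eigenvalues and multiplicities (the geometric multiplicity of λ is n − rank(A − λI), which equals the number of Jordan blocks for λ):
  λ = -2: algebraic multiplicity = 3, geometric multiplicity = 2

Determining the block sizes for each eigenvalue:
  λ = -2: 2 blocks summing to 3 forces exactly one block of size 2 and the rest size 1 → block sizes [2, 1]

Assembling the blocks gives a Jordan form
J =
  [-2,  1,  0]
  [ 0, -2,  0]
  [ 0,  0, -2]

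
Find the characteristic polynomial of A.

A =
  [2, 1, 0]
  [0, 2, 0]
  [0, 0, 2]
x^3 - 6*x^2 + 12*x - 8

Expanding det(x·I − A) (e.g. by cofactor expansion or by noting that A is similar to its Jordan form J, which has the same characteristic polynomial as A) gives
  χ_A(x) = x^3 - 6*x^2 + 12*x - 8
which factors as (x - 2)^3. The eigenvalues (with algebraic multiplicities) are λ = 2 with multiplicity 3.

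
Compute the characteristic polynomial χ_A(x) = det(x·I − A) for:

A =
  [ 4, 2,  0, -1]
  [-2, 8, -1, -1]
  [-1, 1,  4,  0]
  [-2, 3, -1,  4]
x^4 - 20*x^3 + 150*x^2 - 500*x + 625

Expanding det(x·I − A) (e.g. by cofactor expansion or by noting that A is similar to its Jordan form J, which has the same characteristic polynomial as A) gives
  χ_A(x) = x^4 - 20*x^3 + 150*x^2 - 500*x + 625
which factors as (x - 5)^4. The eigenvalues (with algebraic multiplicities) are λ = 5 with multiplicity 4.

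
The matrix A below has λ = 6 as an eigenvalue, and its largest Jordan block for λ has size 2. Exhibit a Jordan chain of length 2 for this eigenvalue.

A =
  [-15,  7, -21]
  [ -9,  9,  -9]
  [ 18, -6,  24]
A Jordan chain for λ = 6 of length 2:
v_1 = (-21, -9, 18)ᵀ
v_2 = (1, 0, 0)ᵀ

Let N = A − (6)·I. We want v_2 with N^2 v_2 = 0 but N^1 v_2 ≠ 0; then v_{j-1} := N · v_j for j = 2, …, 2.

Pick v_2 = (1, 0, 0)ᵀ.
Then v_1 = N · v_2 = (-21, -9, 18)ᵀ.

Sanity check: (A − (6)·I) v_1 = (0, 0, 0)ᵀ = 0. ✓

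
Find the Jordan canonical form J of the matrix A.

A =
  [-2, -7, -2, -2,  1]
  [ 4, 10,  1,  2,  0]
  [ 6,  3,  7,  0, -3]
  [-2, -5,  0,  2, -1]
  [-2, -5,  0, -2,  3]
J_3(4) ⊕ J_1(4) ⊕ J_1(4)

The characteristic polynomial is
  det(x·I − A) = x^5 - 20*x^4 + 160*x^3 - 640*x^2 + 1280*x - 1024 = (x - 4)^5

Eigenvalues and multiplicities (the geometric multiplicity of λ is n − rank(A − λI), which equals the number of Jordan blocks for λ):
  λ = 4: algebraic multiplicity = 5, geometric multiplicity = 3

Determining the block sizes for each eigenvalue:
  λ = 4: with am = 5 and gm = 3, the partition is not yet determined (e.g. several partitions of 5 into 3 parts exist). Let N = A − (4)·I. Computing rank(N^1) = 2, rank(N^2) = 1, rank(N^3) = 0; the number of blocks of size ≥ j is rank(N^{j−1}) − rank(N^j), giving [3, 1, 1]. So we have 1 block(s) of size 3, 2 block(s) of size 1 → block sizes [3, 1, 1]

Assembling the blocks gives a Jordan form
J =
  [4, 1, 0, 0, 0]
  [0, 4, 1, 0, 0]
  [0, 0, 4, 0, 0]
  [0, 0, 0, 4, 0]
  [0, 0, 0, 0, 4]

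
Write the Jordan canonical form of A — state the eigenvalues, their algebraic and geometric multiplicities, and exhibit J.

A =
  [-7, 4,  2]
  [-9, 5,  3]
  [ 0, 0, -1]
J_2(-1) ⊕ J_1(-1)

The characteristic polynomial is
  det(x·I − A) = x^3 + 3*x^2 + 3*x + 1 = (x + 1)^3

Eigenvalues and multiplicities (the geometric multiplicity of λ is n − rank(A − λI), which equals the number of Jordan blocks for λ):
  λ = -1: algebraic multiplicity = 3, geometric multiplicity = 2

Determining the block sizes for each eigenvalue:
  λ = -1: 2 blocks summing to 3 forces exactly one block of size 2 and the rest size 1 → block sizes [2, 1]

Assembling the blocks gives a Jordan form
J =
  [-1,  1,  0]
  [ 0, -1,  0]
  [ 0,  0, -1]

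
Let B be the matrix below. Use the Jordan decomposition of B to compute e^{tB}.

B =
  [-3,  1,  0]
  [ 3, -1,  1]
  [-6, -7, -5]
e^{tB} =
  [3*t^2*exp(-3*t)/2 + exp(-3*t), t^2*exp(-3*t) + t*exp(-3*t), t^2*exp(-3*t)/2]
  [3*t*exp(-3*t), 2*t*exp(-3*t) + exp(-3*t), t*exp(-3*t)]
  [-9*t^2*exp(-3*t)/2 - 6*t*exp(-3*t), -3*t^2*exp(-3*t) - 7*t*exp(-3*t), -3*t^2*exp(-3*t)/2 - 2*t*exp(-3*t) + exp(-3*t)]

Strategy: write B = P · J · P⁻¹ where J is a Jordan canonical form, so e^{tB} = P · e^{tJ} · P⁻¹, and e^{tJ} can be computed block-by-block.

B has Jordan form
J =
  [-3,  1,  0]
  [ 0, -3,  1]
  [ 0,  0, -3]
(up to reordering of blocks).

Per-block formulas:
  For a 3×3 Jordan block J_3(-3): exp(t · J_3(-3)) = e^(-3t)·(I + t·N + (t^2/2)·N^2), where N is the 3×3 nilpotent shift.

After assembling e^{tJ} and conjugating by P, we get:

e^{tB} =
  [3*t^2*exp(-3*t)/2 + exp(-3*t), t^2*exp(-3*t) + t*exp(-3*t), t^2*exp(-3*t)/2]
  [3*t*exp(-3*t), 2*t*exp(-3*t) + exp(-3*t), t*exp(-3*t)]
  [-9*t^2*exp(-3*t)/2 - 6*t*exp(-3*t), -3*t^2*exp(-3*t) - 7*t*exp(-3*t), -3*t^2*exp(-3*t)/2 - 2*t*exp(-3*t) + exp(-3*t)]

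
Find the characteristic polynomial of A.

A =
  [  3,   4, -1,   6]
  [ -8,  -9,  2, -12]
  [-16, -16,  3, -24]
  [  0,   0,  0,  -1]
x^4 + 4*x^3 + 6*x^2 + 4*x + 1

Expanding det(x·I − A) (e.g. by cofactor expansion or by noting that A is similar to its Jordan form J, which has the same characteristic polynomial as A) gives
  χ_A(x) = x^4 + 4*x^3 + 6*x^2 + 4*x + 1
which factors as (x + 1)^4. The eigenvalues (with algebraic multiplicities) are λ = -1 with multiplicity 4.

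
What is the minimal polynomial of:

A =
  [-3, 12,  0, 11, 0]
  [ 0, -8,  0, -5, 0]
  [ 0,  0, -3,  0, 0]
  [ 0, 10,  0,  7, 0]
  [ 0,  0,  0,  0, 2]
x^3 + 4*x^2 - 3*x - 18

The characteristic polynomial is χ_A(x) = (x - 2)^2*(x + 3)^3, so the eigenvalues are known. The minimal polynomial is
  m_A(x) = Π_λ (x − λ)^{k_λ}
where k_λ is the size of the *largest* Jordan block for λ (equivalently, the smallest k with (A − λI)^k v = 0 for every generalised eigenvector v of λ).

  λ = -3: largest Jordan block has size 2, contributing (x + 3)^2
  λ = 2: largest Jordan block has size 1, contributing (x − 2)

So m_A(x) = (x - 2)*(x + 3)^2 = x^3 + 4*x^2 - 3*x - 18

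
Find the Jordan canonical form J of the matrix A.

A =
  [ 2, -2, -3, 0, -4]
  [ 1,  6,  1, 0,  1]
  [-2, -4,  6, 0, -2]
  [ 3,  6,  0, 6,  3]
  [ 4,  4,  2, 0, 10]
J_3(6) ⊕ J_1(6) ⊕ J_1(6)

The characteristic polynomial is
  det(x·I − A) = x^5 - 30*x^4 + 360*x^3 - 2160*x^2 + 6480*x - 7776 = (x - 6)^5

Eigenvalues and multiplicities (the geometric multiplicity of λ is n − rank(A − λI), which equals the number of Jordan blocks for λ):
  λ = 6: algebraic multiplicity = 5, geometric multiplicity = 3

Determining the block sizes for each eigenvalue:
  λ = 6: with am = 5 and gm = 3, the partition is not yet determined (e.g. several partitions of 5 into 3 parts exist). Let N = A − (6)·I. Computing rank(N^1) = 2, rank(N^2) = 1, rank(N^3) = 0; the number of blocks of size ≥ j is rank(N^{j−1}) − rank(N^j), giving [3, 1, 1]. So we have 1 block(s) of size 3, 2 block(s) of size 1 → block sizes [3, 1, 1]

Assembling the blocks gives a Jordan form
J =
  [6, 1, 0, 0, 0]
  [0, 6, 1, 0, 0]
  [0, 0, 6, 0, 0]
  [0, 0, 0, 6, 0]
  [0, 0, 0, 0, 6]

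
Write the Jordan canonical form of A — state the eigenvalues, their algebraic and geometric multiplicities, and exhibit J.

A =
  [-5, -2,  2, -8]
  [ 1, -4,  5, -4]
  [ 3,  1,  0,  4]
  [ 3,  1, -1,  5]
J_2(-3) ⊕ J_1(1) ⊕ J_1(1)

The characteristic polynomial is
  det(x·I − A) = x^4 + 4*x^3 - 2*x^2 - 12*x + 9 = (x - 1)^2*(x + 3)^2

Eigenvalues and multiplicities (the geometric multiplicity of λ is n − rank(A − λI), which equals the number of Jordan blocks for λ):
  λ = -3: algebraic multiplicity = 2, geometric multiplicity = 1
  λ = 1: algebraic multiplicity = 2, geometric multiplicity = 2

Determining the block sizes for each eigenvalue:
  λ = -3: one block (gm = 1), so the single block has size am = 2 → block sizes [2]
  λ = 1: gm = am = 2, so every block has size 1 → block sizes [1, 1]

Assembling the blocks gives a Jordan form
J =
  [-3,  1, 0, 0]
  [ 0, -3, 0, 0]
  [ 0,  0, 1, 0]
  [ 0,  0, 0, 1]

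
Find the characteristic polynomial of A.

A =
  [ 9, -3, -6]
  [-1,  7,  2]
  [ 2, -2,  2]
x^3 - 18*x^2 + 108*x - 216

Expanding det(x·I − A) (e.g. by cofactor expansion or by noting that A is similar to its Jordan form J, which has the same characteristic polynomial as A) gives
  χ_A(x) = x^3 - 18*x^2 + 108*x - 216
which factors as (x - 6)^3. The eigenvalues (with algebraic multiplicities) are λ = 6 with multiplicity 3.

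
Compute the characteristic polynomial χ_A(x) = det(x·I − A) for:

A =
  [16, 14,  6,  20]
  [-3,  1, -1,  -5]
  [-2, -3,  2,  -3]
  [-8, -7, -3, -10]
x^4 - 9*x^3 + 27*x^2 - 27*x

Expanding det(x·I − A) (e.g. by cofactor expansion or by noting that A is similar to its Jordan form J, which has the same characteristic polynomial as A) gives
  χ_A(x) = x^4 - 9*x^3 + 27*x^2 - 27*x
which factors as x*(x - 3)^3. The eigenvalues (with algebraic multiplicities) are λ = 0 with multiplicity 1, λ = 3 with multiplicity 3.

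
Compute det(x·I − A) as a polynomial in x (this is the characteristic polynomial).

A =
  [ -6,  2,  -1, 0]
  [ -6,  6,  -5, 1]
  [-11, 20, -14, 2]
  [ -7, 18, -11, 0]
x^4 + 14*x^3 + 69*x^2 + 140*x + 100

Expanding det(x·I − A) (e.g. by cofactor expansion or by noting that A is similar to its Jordan form J, which has the same characteristic polynomial as A) gives
  χ_A(x) = x^4 + 14*x^3 + 69*x^2 + 140*x + 100
which factors as (x + 2)^2*(x + 5)^2. The eigenvalues (with algebraic multiplicities) are λ = -5 with multiplicity 2, λ = -2 with multiplicity 2.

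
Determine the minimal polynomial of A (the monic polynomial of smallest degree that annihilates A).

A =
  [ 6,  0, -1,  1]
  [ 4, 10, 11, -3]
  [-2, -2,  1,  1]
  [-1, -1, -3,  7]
x^3 - 18*x^2 + 108*x - 216

The characteristic polynomial is χ_A(x) = (x - 6)^4, so the eigenvalues are known. The minimal polynomial is
  m_A(x) = Π_λ (x − λ)^{k_λ}
where k_λ is the size of the *largest* Jordan block for λ (equivalently, the smallest k with (A − λI)^k v = 0 for every generalised eigenvector v of λ).

  λ = 6: largest Jordan block has size 3, contributing (x − 6)^3

So m_A(x) = (x - 6)^3 = x^3 - 18*x^2 + 108*x - 216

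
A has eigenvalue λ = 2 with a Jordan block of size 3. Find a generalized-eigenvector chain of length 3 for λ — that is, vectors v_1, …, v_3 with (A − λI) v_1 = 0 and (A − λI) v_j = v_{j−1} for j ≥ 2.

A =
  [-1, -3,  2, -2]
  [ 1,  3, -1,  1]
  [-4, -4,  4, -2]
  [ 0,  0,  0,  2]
A Jordan chain for λ = 2 of length 3:
v_1 = (-2, 2, 0, 0)ᵀ
v_2 = (-3, 1, -4, 0)ᵀ
v_3 = (1, 0, 0, 0)ᵀ

Let N = A − (2)·I. We want v_3 with N^3 v_3 = 0 but N^2 v_3 ≠ 0; then v_{j-1} := N · v_j for j = 3, …, 2.

Pick v_3 = (1, 0, 0, 0)ᵀ.
Then v_2 = N · v_3 = (-3, 1, -4, 0)ᵀ.
Then v_1 = N · v_2 = (-2, 2, 0, 0)ᵀ.

Sanity check: (A − (2)·I) v_1 = (0, 0, 0, 0)ᵀ = 0. ✓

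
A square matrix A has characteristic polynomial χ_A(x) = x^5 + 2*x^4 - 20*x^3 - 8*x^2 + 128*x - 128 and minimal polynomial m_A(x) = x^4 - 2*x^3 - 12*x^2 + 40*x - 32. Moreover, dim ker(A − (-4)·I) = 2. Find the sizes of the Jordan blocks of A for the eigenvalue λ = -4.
Block sizes for λ = -4: [1, 1]

Step 1 — from the characteristic polynomial, algebraic multiplicity of λ = -4 is 2. From dim ker(A − (-4)·I) = 2, there are exactly 2 Jordan blocks for λ = -4.
Step 2 — from the minimal polynomial, the factor (x + 4) tells us the largest block for λ = -4 has size 1.
Step 3 — with total size 2, 2 blocks, and largest block 1, the block sizes (in nonincreasing order) are [1, 1].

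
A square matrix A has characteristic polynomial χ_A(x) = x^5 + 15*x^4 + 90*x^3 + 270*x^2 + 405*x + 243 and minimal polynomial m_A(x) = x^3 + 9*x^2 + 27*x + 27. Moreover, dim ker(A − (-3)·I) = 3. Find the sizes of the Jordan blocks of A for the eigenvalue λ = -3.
Block sizes for λ = -3: [3, 1, 1]

Step 1 — from the characteristic polynomial, algebraic multiplicity of λ = -3 is 5. From dim ker(A − (-3)·I) = 3, there are exactly 3 Jordan blocks for λ = -3.
Step 2 — from the minimal polynomial, the factor (x + 3)^3 tells us the largest block for λ = -3 has size 3.
Step 3 — with total size 5, 3 blocks, and largest block 3, the block sizes (in nonincreasing order) are [3, 1, 1].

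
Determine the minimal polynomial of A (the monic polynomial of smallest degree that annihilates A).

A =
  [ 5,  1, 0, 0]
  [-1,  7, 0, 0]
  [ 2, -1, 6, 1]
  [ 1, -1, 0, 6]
x^2 - 12*x + 36

The characteristic polynomial is χ_A(x) = (x - 6)^4, so the eigenvalues are known. The minimal polynomial is
  m_A(x) = Π_λ (x − λ)^{k_λ}
where k_λ is the size of the *largest* Jordan block for λ (equivalently, the smallest k with (A − λI)^k v = 0 for every generalised eigenvector v of λ).

  λ = 6: largest Jordan block has size 2, contributing (x − 6)^2

So m_A(x) = (x - 6)^2 = x^2 - 12*x + 36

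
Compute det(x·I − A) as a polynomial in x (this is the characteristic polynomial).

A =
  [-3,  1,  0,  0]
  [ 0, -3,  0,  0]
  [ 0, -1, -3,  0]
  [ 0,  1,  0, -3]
x^4 + 12*x^3 + 54*x^2 + 108*x + 81

Expanding det(x·I − A) (e.g. by cofactor expansion or by noting that A is similar to its Jordan form J, which has the same characteristic polynomial as A) gives
  χ_A(x) = x^4 + 12*x^3 + 54*x^2 + 108*x + 81
which factors as (x + 3)^4. The eigenvalues (with algebraic multiplicities) are λ = -3 with multiplicity 4.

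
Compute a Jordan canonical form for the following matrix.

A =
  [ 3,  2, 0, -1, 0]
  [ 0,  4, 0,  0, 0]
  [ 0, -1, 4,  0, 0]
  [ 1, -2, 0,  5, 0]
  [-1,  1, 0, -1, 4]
J_2(4) ⊕ J_2(4) ⊕ J_1(4)

The characteristic polynomial is
  det(x·I − A) = x^5 - 20*x^4 + 160*x^3 - 640*x^2 + 1280*x - 1024 = (x - 4)^5

Eigenvalues and multiplicities (the geometric multiplicity of λ is n − rank(A − λI), which equals the number of Jordan blocks for λ):
  λ = 4: algebraic multiplicity = 5, geometric multiplicity = 3

Determining the block sizes for each eigenvalue:
  λ = 4: with am = 5 and gm = 3, the partition is not yet determined (e.g. several partitions of 5 into 3 parts exist). Let N = A − (4)·I. Computing rank(N^1) = 2, rank(N^2) = 0; the number of blocks of size ≥ j is rank(N^{j−1}) − rank(N^j), giving [3, 2]. So we have 2 block(s) of size 2, 1 block(s) of size 1 → block sizes [2, 2, 1]

Assembling the blocks gives a Jordan form
J =
  [4, 1, 0, 0, 0]
  [0, 4, 0, 0, 0]
  [0, 0, 4, 1, 0]
  [0, 0, 0, 4, 0]
  [0, 0, 0, 0, 4]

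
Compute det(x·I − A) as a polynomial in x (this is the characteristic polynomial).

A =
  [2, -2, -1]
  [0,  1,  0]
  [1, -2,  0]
x^3 - 3*x^2 + 3*x - 1

Expanding det(x·I − A) (e.g. by cofactor expansion or by noting that A is similar to its Jordan form J, which has the same characteristic polynomial as A) gives
  χ_A(x) = x^3 - 3*x^2 + 3*x - 1
which factors as (x - 1)^3. The eigenvalues (with algebraic multiplicities) are λ = 1 with multiplicity 3.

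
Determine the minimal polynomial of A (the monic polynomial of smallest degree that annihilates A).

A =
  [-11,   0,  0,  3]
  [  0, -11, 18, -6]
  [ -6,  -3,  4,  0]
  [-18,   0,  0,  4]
x^2 + 7*x + 10

The characteristic polynomial is χ_A(x) = (x + 2)^2*(x + 5)^2, so the eigenvalues are known. The minimal polynomial is
  m_A(x) = Π_λ (x − λ)^{k_λ}
where k_λ is the size of the *largest* Jordan block for λ (equivalently, the smallest k with (A − λI)^k v = 0 for every generalised eigenvector v of λ).

  λ = -5: largest Jordan block has size 1, contributing (x + 5)
  λ = -2: largest Jordan block has size 1, contributing (x + 2)

So m_A(x) = (x + 2)*(x + 5) = x^2 + 7*x + 10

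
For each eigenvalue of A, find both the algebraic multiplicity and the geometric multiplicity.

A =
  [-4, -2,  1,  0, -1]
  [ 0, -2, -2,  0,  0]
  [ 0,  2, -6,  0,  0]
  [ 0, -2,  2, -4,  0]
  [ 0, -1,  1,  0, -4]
λ = -4: alg = 5, geom = 3

Step 1 — factor the characteristic polynomial to read off the algebraic multiplicities:
  χ_A(x) = (x + 4)^5

Step 2 — compute geometric multiplicities via the rank-nullity identity g(λ) = n − rank(A − λI):
  rank(A − (-4)·I) = 2, so dim ker(A − (-4)·I) = n − 2 = 3

Summary:
  λ = -4: algebraic multiplicity = 5, geometric multiplicity = 3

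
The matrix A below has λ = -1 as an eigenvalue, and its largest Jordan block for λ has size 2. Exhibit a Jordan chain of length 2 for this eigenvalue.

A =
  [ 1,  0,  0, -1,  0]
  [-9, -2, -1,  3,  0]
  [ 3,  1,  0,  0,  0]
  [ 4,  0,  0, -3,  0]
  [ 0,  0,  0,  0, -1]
A Jordan chain for λ = -1 of length 2:
v_1 = (2, -9, 3, 4, 0)ᵀ
v_2 = (1, 0, 0, 0, 0)ᵀ

Let N = A − (-1)·I. We want v_2 with N^2 v_2 = 0 but N^1 v_2 ≠ 0; then v_{j-1} := N · v_j for j = 2, …, 2.

Pick v_2 = (1, 0, 0, 0, 0)ᵀ.
Then v_1 = N · v_2 = (2, -9, 3, 4, 0)ᵀ.

Sanity check: (A − (-1)·I) v_1 = (0, 0, 0, 0, 0)ᵀ = 0. ✓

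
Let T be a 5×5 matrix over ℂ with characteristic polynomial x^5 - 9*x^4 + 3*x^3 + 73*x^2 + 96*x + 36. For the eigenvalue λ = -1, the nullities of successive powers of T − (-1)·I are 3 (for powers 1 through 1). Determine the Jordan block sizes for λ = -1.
Block sizes for λ = -1: [1, 1, 1]

From the dimensions of kernels of powers, the number of Jordan blocks of size at least j is d_j − d_{j−1} where d_j = dim ker(N^j) (with d_0 = 0). Computing the differences gives [3].
The number of blocks of size exactly k is (#blocks of size ≥ k) − (#blocks of size ≥ k + 1), so the partition is: 3 block(s) of size 1.
In nonincreasing order the block sizes are [1, 1, 1].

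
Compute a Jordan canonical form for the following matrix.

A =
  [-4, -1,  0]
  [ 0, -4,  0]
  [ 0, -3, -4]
J_2(-4) ⊕ J_1(-4)

The characteristic polynomial is
  det(x·I − A) = x^3 + 12*x^2 + 48*x + 64 = (x + 4)^3

Eigenvalues and multiplicities (the geometric multiplicity of λ is n − rank(A − λI), which equals the number of Jordan blocks for λ):
  λ = -4: algebraic multiplicity = 3, geometric multiplicity = 2

Determining the block sizes for each eigenvalue:
  λ = -4: 2 blocks summing to 3 forces exactly one block of size 2 and the rest size 1 → block sizes [2, 1]

Assembling the blocks gives a Jordan form
J =
  [-4,  1,  0]
  [ 0, -4,  0]
  [ 0,  0, -4]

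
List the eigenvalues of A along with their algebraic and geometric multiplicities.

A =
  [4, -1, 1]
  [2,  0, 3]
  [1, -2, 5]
λ = 3: alg = 3, geom = 1

Step 1 — factor the characteristic polynomial to read off the algebraic multiplicities:
  χ_A(x) = (x - 3)^3

Step 2 — compute geometric multiplicities via the rank-nullity identity g(λ) = n − rank(A − λI):
  rank(A − (3)·I) = 2, so dim ker(A − (3)·I) = n − 2 = 1

Summary:
  λ = 3: algebraic multiplicity = 3, geometric multiplicity = 1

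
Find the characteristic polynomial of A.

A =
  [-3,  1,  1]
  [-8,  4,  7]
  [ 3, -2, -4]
x^3 + 3*x^2 + 3*x + 1

Expanding det(x·I − A) (e.g. by cofactor expansion or by noting that A is similar to its Jordan form J, which has the same characteristic polynomial as A) gives
  χ_A(x) = x^3 + 3*x^2 + 3*x + 1
which factors as (x + 1)^3. The eigenvalues (with algebraic multiplicities) are λ = -1 with multiplicity 3.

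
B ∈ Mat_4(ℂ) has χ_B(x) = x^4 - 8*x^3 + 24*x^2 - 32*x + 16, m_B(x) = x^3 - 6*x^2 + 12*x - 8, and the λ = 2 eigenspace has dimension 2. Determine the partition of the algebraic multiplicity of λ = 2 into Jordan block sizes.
Block sizes for λ = 2: [3, 1]

Step 1 — from the characteristic polynomial, algebraic multiplicity of λ = 2 is 4. From dim ker(B − (2)·I) = 2, there are exactly 2 Jordan blocks for λ = 2.
Step 2 — from the minimal polynomial, the factor (x − 2)^3 tells us the largest block for λ = 2 has size 3.
Step 3 — with total size 4, 2 blocks, and largest block 3, the block sizes (in nonincreasing order) are [3, 1].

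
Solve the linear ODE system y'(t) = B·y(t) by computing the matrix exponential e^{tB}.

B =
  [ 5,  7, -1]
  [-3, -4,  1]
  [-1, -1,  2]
e^{tB} =
  [-2*t^2*exp(t) + 4*t*exp(t) + exp(t), -3*t^2*exp(t) + 7*t*exp(t), t^2*exp(t) - t*exp(t)]
  [t^2*exp(t) - 3*t*exp(t), 3*t^2*exp(t)/2 - 5*t*exp(t) + exp(t), -t^2*exp(t)/2 + t*exp(t)]
  [-t^2*exp(t) - t*exp(t), -3*t^2*exp(t)/2 - t*exp(t), t^2*exp(t)/2 + t*exp(t) + exp(t)]

Strategy: write B = P · J · P⁻¹ where J is a Jordan canonical form, so e^{tB} = P · e^{tJ} · P⁻¹, and e^{tJ} can be computed block-by-block.

B has Jordan form
J =
  [1, 1, 0]
  [0, 1, 1]
  [0, 0, 1]
(up to reordering of blocks).

Per-block formulas:
  For a 3×3 Jordan block J_3(1): exp(t · J_3(1)) = e^(1t)·(I + t·N + (t^2/2)·N^2), where N is the 3×3 nilpotent shift.

After assembling e^{tJ} and conjugating by P, we get:

e^{tB} =
  [-2*t^2*exp(t) + 4*t*exp(t) + exp(t), -3*t^2*exp(t) + 7*t*exp(t), t^2*exp(t) - t*exp(t)]
  [t^2*exp(t) - 3*t*exp(t), 3*t^2*exp(t)/2 - 5*t*exp(t) + exp(t), -t^2*exp(t)/2 + t*exp(t)]
  [-t^2*exp(t) - t*exp(t), -3*t^2*exp(t)/2 - t*exp(t), t^2*exp(t)/2 + t*exp(t) + exp(t)]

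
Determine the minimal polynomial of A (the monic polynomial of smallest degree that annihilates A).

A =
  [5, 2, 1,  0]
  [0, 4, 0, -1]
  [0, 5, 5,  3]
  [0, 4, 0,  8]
x^4 - 22*x^3 + 181*x^2 - 660*x + 900

The characteristic polynomial is χ_A(x) = (x - 6)^2*(x - 5)^2, so the eigenvalues are known. The minimal polynomial is
  m_A(x) = Π_λ (x − λ)^{k_λ}
where k_λ is the size of the *largest* Jordan block for λ (equivalently, the smallest k with (A − λI)^k v = 0 for every generalised eigenvector v of λ).

  λ = 5: largest Jordan block has size 2, contributing (x − 5)^2
  λ = 6: largest Jordan block has size 2, contributing (x − 6)^2

So m_A(x) = (x - 6)^2*(x - 5)^2 = x^4 - 22*x^3 + 181*x^2 - 660*x + 900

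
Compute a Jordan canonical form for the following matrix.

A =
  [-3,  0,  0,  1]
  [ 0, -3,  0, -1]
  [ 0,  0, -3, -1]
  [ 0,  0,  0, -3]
J_2(-3) ⊕ J_1(-3) ⊕ J_1(-3)

The characteristic polynomial is
  det(x·I − A) = x^4 + 12*x^3 + 54*x^2 + 108*x + 81 = (x + 3)^4

Eigenvalues and multiplicities (the geometric multiplicity of λ is n − rank(A − λI), which equals the number of Jordan blocks for λ):
  λ = -3: algebraic multiplicity = 4, geometric multiplicity = 3

Determining the block sizes for each eigenvalue:
  λ = -3: 3 blocks summing to 4 forces exactly one block of size 2 and the rest size 1 → block sizes [2, 1, 1]

Assembling the blocks gives a Jordan form
J =
  [-3,  1,  0,  0]
  [ 0, -3,  0,  0]
  [ 0,  0, -3,  0]
  [ 0,  0,  0, -3]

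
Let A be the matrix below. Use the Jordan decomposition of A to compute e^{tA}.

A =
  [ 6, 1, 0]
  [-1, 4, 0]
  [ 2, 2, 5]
e^{tA} =
  [t*exp(5*t) + exp(5*t), t*exp(5*t), 0]
  [-t*exp(5*t), -t*exp(5*t) + exp(5*t), 0]
  [2*t*exp(5*t), 2*t*exp(5*t), exp(5*t)]

Strategy: write A = P · J · P⁻¹ where J is a Jordan canonical form, so e^{tA} = P · e^{tJ} · P⁻¹, and e^{tJ} can be computed block-by-block.

A has Jordan form
J =
  [5, 1, 0]
  [0, 5, 0]
  [0, 0, 5]
(up to reordering of blocks).

Per-block formulas:
  For a 1×1 block at λ = 5: exp(t · [5]) = [e^(5t)].
  For a 2×2 Jordan block J_2(5): exp(t · J_2(5)) = e^(5t)·(I + t·N), where N is the 2×2 nilpotent shift.

After assembling e^{tJ} and conjugating by P, we get:

e^{tA} =
  [t*exp(5*t) + exp(5*t), t*exp(5*t), 0]
  [-t*exp(5*t), -t*exp(5*t) + exp(5*t), 0]
  [2*t*exp(5*t), 2*t*exp(5*t), exp(5*t)]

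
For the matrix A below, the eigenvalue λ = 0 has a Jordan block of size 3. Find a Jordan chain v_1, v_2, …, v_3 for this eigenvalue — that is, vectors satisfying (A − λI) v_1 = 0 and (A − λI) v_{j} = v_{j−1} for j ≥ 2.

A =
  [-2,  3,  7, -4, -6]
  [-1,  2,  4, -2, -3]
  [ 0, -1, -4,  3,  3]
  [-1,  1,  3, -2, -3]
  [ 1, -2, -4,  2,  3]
A Jordan chain for λ = 0 of length 3:
v_1 = (-1, -1, 1, 0, 1)ᵀ
v_2 = (-2, -1, 0, -1, 1)ᵀ
v_3 = (1, 0, 0, 0, 0)ᵀ

Let N = A − (0)·I. We want v_3 with N^3 v_3 = 0 but N^2 v_3 ≠ 0; then v_{j-1} := N · v_j for j = 3, …, 2.

Pick v_3 = (1, 0, 0, 0, 0)ᵀ.
Then v_2 = N · v_3 = (-2, -1, 0, -1, 1)ᵀ.
Then v_1 = N · v_2 = (-1, -1, 1, 0, 1)ᵀ.

Sanity check: (A − (0)·I) v_1 = (0, 0, 0, 0, 0)ᵀ = 0. ✓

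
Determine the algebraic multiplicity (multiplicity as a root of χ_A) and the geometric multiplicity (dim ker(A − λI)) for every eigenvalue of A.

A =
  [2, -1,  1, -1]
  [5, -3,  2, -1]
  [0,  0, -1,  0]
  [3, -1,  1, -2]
λ = -1: alg = 4, geom = 2

Step 1 — factor the characteristic polynomial to read off the algebraic multiplicities:
  χ_A(x) = (x + 1)^4

Step 2 — compute geometric multiplicities via the rank-nullity identity g(λ) = n − rank(A − λI):
  rank(A − (-1)·I) = 2, so dim ker(A − (-1)·I) = n − 2 = 2

Summary:
  λ = -1: algebraic multiplicity = 4, geometric multiplicity = 2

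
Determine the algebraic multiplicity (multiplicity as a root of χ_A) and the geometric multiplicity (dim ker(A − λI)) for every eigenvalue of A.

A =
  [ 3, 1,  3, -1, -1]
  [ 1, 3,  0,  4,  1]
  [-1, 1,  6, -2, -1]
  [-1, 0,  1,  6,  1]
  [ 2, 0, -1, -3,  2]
λ = 4: alg = 5, geom = 2

Step 1 — factor the characteristic polynomial to read off the algebraic multiplicities:
  χ_A(x) = (x - 4)^5

Step 2 — compute geometric multiplicities via the rank-nullity identity g(λ) = n − rank(A − λI):
  rank(A − (4)·I) = 3, so dim ker(A − (4)·I) = n − 3 = 2

Summary:
  λ = 4: algebraic multiplicity = 5, geometric multiplicity = 2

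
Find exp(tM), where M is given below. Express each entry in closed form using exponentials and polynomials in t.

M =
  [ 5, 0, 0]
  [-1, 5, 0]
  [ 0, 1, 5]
e^{tM} =
  [exp(5*t), 0, 0]
  [-t*exp(5*t), exp(5*t), 0]
  [-t^2*exp(5*t)/2, t*exp(5*t), exp(5*t)]

Strategy: write M = P · J · P⁻¹ where J is a Jordan canonical form, so e^{tM} = P · e^{tJ} · P⁻¹, and e^{tJ} can be computed block-by-block.

M has Jordan form
J =
  [5, 1, 0]
  [0, 5, 1]
  [0, 0, 5]
(up to reordering of blocks).

Per-block formulas:
  For a 3×3 Jordan block J_3(5): exp(t · J_3(5)) = e^(5t)·(I + t·N + (t^2/2)·N^2), where N is the 3×3 nilpotent shift.

After assembling e^{tJ} and conjugating by P, we get:

e^{tM} =
  [exp(5*t), 0, 0]
  [-t*exp(5*t), exp(5*t), 0]
  [-t^2*exp(5*t)/2, t*exp(5*t), exp(5*t)]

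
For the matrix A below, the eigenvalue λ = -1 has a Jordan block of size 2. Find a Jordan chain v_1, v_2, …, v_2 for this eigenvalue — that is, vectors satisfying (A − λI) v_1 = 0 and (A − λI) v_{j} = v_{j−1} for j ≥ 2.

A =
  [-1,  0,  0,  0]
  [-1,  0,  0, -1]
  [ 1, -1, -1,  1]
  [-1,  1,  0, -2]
A Jordan chain for λ = -1 of length 2:
v_1 = (0, -1, 1, -1)ᵀ
v_2 = (1, 0, 0, 0)ᵀ

Let N = A − (-1)·I. We want v_2 with N^2 v_2 = 0 but N^1 v_2 ≠ 0; then v_{j-1} := N · v_j for j = 2, …, 2.

Pick v_2 = (1, 0, 0, 0)ᵀ.
Then v_1 = N · v_2 = (0, -1, 1, -1)ᵀ.

Sanity check: (A − (-1)·I) v_1 = (0, 0, 0, 0)ᵀ = 0. ✓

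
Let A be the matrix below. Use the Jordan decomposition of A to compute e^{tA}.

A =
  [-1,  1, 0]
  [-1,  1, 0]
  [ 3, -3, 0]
e^{tA} =
  [1 - t, t, 0]
  [-t, t + 1, 0]
  [3*t, -3*t, 1]

Strategy: write A = P · J · P⁻¹ where J is a Jordan canonical form, so e^{tA} = P · e^{tJ} · P⁻¹, and e^{tJ} can be computed block-by-block.

A has Jordan form
J =
  [0, 1, 0]
  [0, 0, 0]
  [0, 0, 0]
(up to reordering of blocks).

Per-block formulas:
  For a 2×2 Jordan block J_2(0): exp(t · J_2(0)) = e^(0t)·(I + t·N), where N is the 2×2 nilpotent shift.
  For a 1×1 block at λ = 0: exp(t · [0]) = [e^(0t)].

After assembling e^{tJ} and conjugating by P, we get:

e^{tA} =
  [1 - t, t, 0]
  [-t, t + 1, 0]
  [3*t, -3*t, 1]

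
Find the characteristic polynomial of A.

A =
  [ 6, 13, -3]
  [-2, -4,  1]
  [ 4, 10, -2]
x^3

Expanding det(x·I − A) (e.g. by cofactor expansion or by noting that A is similar to its Jordan form J, which has the same characteristic polynomial as A) gives
  χ_A(x) = x^3
which factors as x^3. The eigenvalues (with algebraic multiplicities) are λ = 0 with multiplicity 3.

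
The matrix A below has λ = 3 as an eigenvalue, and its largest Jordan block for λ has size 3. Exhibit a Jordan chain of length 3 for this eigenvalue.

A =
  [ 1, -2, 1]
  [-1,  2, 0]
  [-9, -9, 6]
A Jordan chain for λ = 3 of length 3:
v_1 = (-3, 3, 0)ᵀ
v_2 = (-2, -1, -9)ᵀ
v_3 = (1, 0, 0)ᵀ

Let N = A − (3)·I. We want v_3 with N^3 v_3 = 0 but N^2 v_3 ≠ 0; then v_{j-1} := N · v_j for j = 3, …, 2.

Pick v_3 = (1, 0, 0)ᵀ.
Then v_2 = N · v_3 = (-2, -1, -9)ᵀ.
Then v_1 = N · v_2 = (-3, 3, 0)ᵀ.

Sanity check: (A − (3)·I) v_1 = (0, 0, 0)ᵀ = 0. ✓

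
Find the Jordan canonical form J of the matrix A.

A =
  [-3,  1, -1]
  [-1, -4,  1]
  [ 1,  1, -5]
J_3(-4)

The characteristic polynomial is
  det(x·I − A) = x^3 + 12*x^2 + 48*x + 64 = (x + 4)^3

Eigenvalues and multiplicities (the geometric multiplicity of λ is n − rank(A − λI), which equals the number of Jordan blocks for λ):
  λ = -4: algebraic multiplicity = 3, geometric multiplicity = 1

Determining the block sizes for each eigenvalue:
  λ = -4: one block (gm = 1), so the single block has size am = 3 → block sizes [3]

Assembling the blocks gives a Jordan form
J =
  [-4,  1,  0]
  [ 0, -4,  1]
  [ 0,  0, -4]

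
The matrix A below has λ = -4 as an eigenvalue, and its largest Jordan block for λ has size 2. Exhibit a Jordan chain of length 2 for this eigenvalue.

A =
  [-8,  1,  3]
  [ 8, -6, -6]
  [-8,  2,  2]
A Jordan chain for λ = -4 of length 2:
v_1 = (-4, 8, -8)ᵀ
v_2 = (1, 0, 0)ᵀ

Let N = A − (-4)·I. We want v_2 with N^2 v_2 = 0 but N^1 v_2 ≠ 0; then v_{j-1} := N · v_j for j = 2, …, 2.

Pick v_2 = (1, 0, 0)ᵀ.
Then v_1 = N · v_2 = (-4, 8, -8)ᵀ.

Sanity check: (A − (-4)·I) v_1 = (0, 0, 0)ᵀ = 0. ✓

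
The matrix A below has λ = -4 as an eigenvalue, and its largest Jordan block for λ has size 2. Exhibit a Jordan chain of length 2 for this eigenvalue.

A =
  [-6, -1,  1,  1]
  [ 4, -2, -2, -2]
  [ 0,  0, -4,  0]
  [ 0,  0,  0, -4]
A Jordan chain for λ = -4 of length 2:
v_1 = (-2, 4, 0, 0)ᵀ
v_2 = (1, 0, 0, 0)ᵀ

Let N = A − (-4)·I. We want v_2 with N^2 v_2 = 0 but N^1 v_2 ≠ 0; then v_{j-1} := N · v_j for j = 2, …, 2.

Pick v_2 = (1, 0, 0, 0)ᵀ.
Then v_1 = N · v_2 = (-2, 4, 0, 0)ᵀ.

Sanity check: (A − (-4)·I) v_1 = (0, 0, 0, 0)ᵀ = 0. ✓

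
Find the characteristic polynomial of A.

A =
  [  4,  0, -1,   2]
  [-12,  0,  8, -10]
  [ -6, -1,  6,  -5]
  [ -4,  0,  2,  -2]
x^4 - 8*x^3 + 24*x^2 - 32*x + 16

Expanding det(x·I − A) (e.g. by cofactor expansion or by noting that A is similar to its Jordan form J, which has the same characteristic polynomial as A) gives
  χ_A(x) = x^4 - 8*x^3 + 24*x^2 - 32*x + 16
which factors as (x - 2)^4. The eigenvalues (with algebraic multiplicities) are λ = 2 with multiplicity 4.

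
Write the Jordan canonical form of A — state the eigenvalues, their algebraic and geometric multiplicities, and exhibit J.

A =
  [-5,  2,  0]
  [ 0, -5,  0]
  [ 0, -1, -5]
J_2(-5) ⊕ J_1(-5)

The characteristic polynomial is
  det(x·I − A) = x^3 + 15*x^2 + 75*x + 125 = (x + 5)^3

Eigenvalues and multiplicities (the geometric multiplicity of λ is n − rank(A − λI), which equals the number of Jordan blocks for λ):
  λ = -5: algebraic multiplicity = 3, geometric multiplicity = 2

Determining the block sizes for each eigenvalue:
  λ = -5: 2 blocks summing to 3 forces exactly one block of size 2 and the rest size 1 → block sizes [2, 1]

Assembling the blocks gives a Jordan form
J =
  [-5,  1,  0]
  [ 0, -5,  0]
  [ 0,  0, -5]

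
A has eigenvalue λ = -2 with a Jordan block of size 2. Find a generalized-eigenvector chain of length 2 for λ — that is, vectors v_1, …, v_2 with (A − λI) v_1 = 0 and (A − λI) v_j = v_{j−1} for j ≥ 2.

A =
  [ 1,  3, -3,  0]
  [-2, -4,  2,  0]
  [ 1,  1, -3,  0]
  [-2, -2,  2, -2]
A Jordan chain for λ = -2 of length 2:
v_1 = (3, -2, 1, -2)ᵀ
v_2 = (1, 0, 0, 0)ᵀ

Let N = A − (-2)·I. We want v_2 with N^2 v_2 = 0 but N^1 v_2 ≠ 0; then v_{j-1} := N · v_j for j = 2, …, 2.

Pick v_2 = (1, 0, 0, 0)ᵀ.
Then v_1 = N · v_2 = (3, -2, 1, -2)ᵀ.

Sanity check: (A − (-2)·I) v_1 = (0, 0, 0, 0)ᵀ = 0. ✓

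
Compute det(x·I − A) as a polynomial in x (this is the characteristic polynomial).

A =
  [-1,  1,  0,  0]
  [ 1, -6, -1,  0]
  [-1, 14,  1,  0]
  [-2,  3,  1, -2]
x^4 + 8*x^3 + 24*x^2 + 32*x + 16

Expanding det(x·I − A) (e.g. by cofactor expansion or by noting that A is similar to its Jordan form J, which has the same characteristic polynomial as A) gives
  χ_A(x) = x^4 + 8*x^3 + 24*x^2 + 32*x + 16
which factors as (x + 2)^4. The eigenvalues (with algebraic multiplicities) are λ = -2 with multiplicity 4.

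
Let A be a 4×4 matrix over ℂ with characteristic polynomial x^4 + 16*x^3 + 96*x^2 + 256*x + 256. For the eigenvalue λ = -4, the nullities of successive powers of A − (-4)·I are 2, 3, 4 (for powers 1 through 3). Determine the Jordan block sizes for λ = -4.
Block sizes for λ = -4: [3, 1]

From the dimensions of kernels of powers, the number of Jordan blocks of size at least j is d_j − d_{j−1} where d_j = dim ker(N^j) (with d_0 = 0). Computing the differences gives [2, 1, 1].
The number of blocks of size exactly k is (#blocks of size ≥ k) − (#blocks of size ≥ k + 1), so the partition is: 1 block(s) of size 1, 1 block(s) of size 3.
In nonincreasing order the block sizes are [3, 1].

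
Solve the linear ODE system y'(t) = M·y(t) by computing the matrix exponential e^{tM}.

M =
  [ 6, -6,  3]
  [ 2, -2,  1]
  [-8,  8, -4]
e^{tM} =
  [6*t + 1, -6*t, 3*t]
  [2*t, 1 - 2*t, t]
  [-8*t, 8*t, 1 - 4*t]

Strategy: write M = P · J · P⁻¹ where J is a Jordan canonical form, so e^{tM} = P · e^{tJ} · P⁻¹, and e^{tJ} can be computed block-by-block.

M has Jordan form
J =
  [0, 1, 0]
  [0, 0, 0]
  [0, 0, 0]
(up to reordering of blocks).

Per-block formulas:
  For a 1×1 block at λ = 0: exp(t · [0]) = [e^(0t)].
  For a 2×2 Jordan block J_2(0): exp(t · J_2(0)) = e^(0t)·(I + t·N), where N is the 2×2 nilpotent shift.

After assembling e^{tJ} and conjugating by P, we get:

e^{tM} =
  [6*t + 1, -6*t, 3*t]
  [2*t, 1 - 2*t, t]
  [-8*t, 8*t, 1 - 4*t]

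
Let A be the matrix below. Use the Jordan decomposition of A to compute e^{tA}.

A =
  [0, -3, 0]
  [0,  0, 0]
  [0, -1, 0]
e^{tA} =
  [1, -3*t, 0]
  [0, 1, 0]
  [0, -t, 1]

Strategy: write A = P · J · P⁻¹ where J is a Jordan canonical form, so e^{tA} = P · e^{tJ} · P⁻¹, and e^{tJ} can be computed block-by-block.

A has Jordan form
J =
  [0, 1, 0]
  [0, 0, 0]
  [0, 0, 0]
(up to reordering of blocks).

Per-block formulas:
  For a 1×1 block at λ = 0: exp(t · [0]) = [e^(0t)].
  For a 2×2 Jordan block J_2(0): exp(t · J_2(0)) = e^(0t)·(I + t·N), where N is the 2×2 nilpotent shift.

After assembling e^{tJ} and conjugating by P, we get:

e^{tA} =
  [1, -3*t, 0]
  [0, 1, 0]
  [0, -t, 1]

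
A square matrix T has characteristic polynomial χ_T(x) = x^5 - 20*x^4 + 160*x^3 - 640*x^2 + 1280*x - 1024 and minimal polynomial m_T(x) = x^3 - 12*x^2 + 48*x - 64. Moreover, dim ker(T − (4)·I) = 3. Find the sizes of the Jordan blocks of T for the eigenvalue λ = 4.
Block sizes for λ = 4: [3, 1, 1]

Step 1 — from the characteristic polynomial, algebraic multiplicity of λ = 4 is 5. From dim ker(T − (4)·I) = 3, there are exactly 3 Jordan blocks for λ = 4.
Step 2 — from the minimal polynomial, the factor (x − 4)^3 tells us the largest block for λ = 4 has size 3.
Step 3 — with total size 5, 3 blocks, and largest block 3, the block sizes (in nonincreasing order) are [3, 1, 1].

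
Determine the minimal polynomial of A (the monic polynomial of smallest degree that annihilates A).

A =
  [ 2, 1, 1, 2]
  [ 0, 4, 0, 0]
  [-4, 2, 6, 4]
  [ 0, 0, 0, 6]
x^3 - 14*x^2 + 64*x - 96

The characteristic polynomial is χ_A(x) = (x - 6)*(x - 4)^3, so the eigenvalues are known. The minimal polynomial is
  m_A(x) = Π_λ (x − λ)^{k_λ}
where k_λ is the size of the *largest* Jordan block for λ (equivalently, the smallest k with (A − λI)^k v = 0 for every generalised eigenvector v of λ).

  λ = 4: largest Jordan block has size 2, contributing (x − 4)^2
  λ = 6: largest Jordan block has size 1, contributing (x − 6)

So m_A(x) = (x - 6)*(x - 4)^2 = x^3 - 14*x^2 + 64*x - 96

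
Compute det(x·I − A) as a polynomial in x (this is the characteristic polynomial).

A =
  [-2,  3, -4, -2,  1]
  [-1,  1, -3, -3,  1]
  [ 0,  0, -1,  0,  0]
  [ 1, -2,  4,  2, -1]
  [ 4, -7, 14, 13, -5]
x^5 + 5*x^4 + 10*x^3 + 10*x^2 + 5*x + 1

Expanding det(x·I − A) (e.g. by cofactor expansion or by noting that A is similar to its Jordan form J, which has the same characteristic polynomial as A) gives
  χ_A(x) = x^5 + 5*x^4 + 10*x^3 + 10*x^2 + 5*x + 1
which factors as (x + 1)^5. The eigenvalues (with algebraic multiplicities) are λ = -1 with multiplicity 5.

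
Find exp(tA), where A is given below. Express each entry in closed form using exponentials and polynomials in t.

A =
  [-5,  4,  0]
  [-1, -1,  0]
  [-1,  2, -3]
e^{tA} =
  [-2*t*exp(-3*t) + exp(-3*t), 4*t*exp(-3*t), 0]
  [-t*exp(-3*t), 2*t*exp(-3*t) + exp(-3*t), 0]
  [-t*exp(-3*t), 2*t*exp(-3*t), exp(-3*t)]

Strategy: write A = P · J · P⁻¹ where J is a Jordan canonical form, so e^{tA} = P · e^{tJ} · P⁻¹, and e^{tJ} can be computed block-by-block.

A has Jordan form
J =
  [-3,  1,  0]
  [ 0, -3,  0]
  [ 0,  0, -3]
(up to reordering of blocks).

Per-block formulas:
  For a 1×1 block at λ = -3: exp(t · [-3]) = [e^(-3t)].
  For a 2×2 Jordan block J_2(-3): exp(t · J_2(-3)) = e^(-3t)·(I + t·N), where N is the 2×2 nilpotent shift.

After assembling e^{tJ} and conjugating by P, we get:

e^{tA} =
  [-2*t*exp(-3*t) + exp(-3*t), 4*t*exp(-3*t), 0]
  [-t*exp(-3*t), 2*t*exp(-3*t) + exp(-3*t), 0]
  [-t*exp(-3*t), 2*t*exp(-3*t), exp(-3*t)]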